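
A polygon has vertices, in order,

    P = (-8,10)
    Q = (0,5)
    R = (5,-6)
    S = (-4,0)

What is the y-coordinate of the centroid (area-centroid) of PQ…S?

277/129

Apply the shoelace formula. First the cross-terms c_i = x_i·y_{i+1} − x_{i+1}·y_i:
  -40, -25, -24, -40  ⇒  2A = -129, A = -64.5.
Then Σ (y_i + y_{i+1})·c_i = -831, so ȳ = -831 / (6·(-64.5)) = 277/129.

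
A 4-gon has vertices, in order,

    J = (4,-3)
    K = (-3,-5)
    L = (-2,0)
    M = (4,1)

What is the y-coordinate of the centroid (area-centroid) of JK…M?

-104/57

Apply the surveyor's formula. First the cross-terms c_i = x_i·y_{i+1} − x_{i+1}·y_i:
  -29, -10, -2, -16  ⇒  2A = -57, A = -28.5.
Then Σ (y_i + y_{i+1})·c_i = 312, so ȳ = 312 / (6·(-28.5)) = -104/57.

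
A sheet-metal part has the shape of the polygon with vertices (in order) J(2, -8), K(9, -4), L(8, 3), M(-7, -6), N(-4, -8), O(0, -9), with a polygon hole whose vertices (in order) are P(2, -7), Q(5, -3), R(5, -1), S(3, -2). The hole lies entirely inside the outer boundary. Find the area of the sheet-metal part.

83.5

Outer boundary:
Apply the shoelace (surveyor's) formula: 2A = Σ (x_i·y_{i+1} − x_{i+1}·y_i), indices taken mod 6.
Σ = (64) + (59) + (-27) + (32) + (36) + (18) = 182
Area = |Σ|/2 = 91.
Hole:
Σ = (29) + (10) + (-7) + (-17) = 15
Area = |Σ|/2 = 7.5.
Net area = 91 − 7.5 = 83.5.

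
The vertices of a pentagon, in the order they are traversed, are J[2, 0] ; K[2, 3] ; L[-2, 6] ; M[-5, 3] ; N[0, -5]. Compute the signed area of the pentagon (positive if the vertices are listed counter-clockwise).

41.5

Σ = (6) + (18) + (24) + (25) + (10) = 83
Signed area = Σ/2 = 41.5 (positive ⇒ counter-clockwise traversal).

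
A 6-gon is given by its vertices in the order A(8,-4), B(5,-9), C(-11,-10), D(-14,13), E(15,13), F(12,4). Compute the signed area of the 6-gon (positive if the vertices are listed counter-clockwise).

-518.5

Apply the surveyor's formula: 2A = Σ (x_i·y_{i+1} − x_{i+1}·y_i), indices taken mod 6.
Cross-terms: -52, -149, -283, -377, -96, -80  ⇒  Σ = -1037
Signed area = Σ/2 = -518.5 (negative ⇒ clockwise traversal).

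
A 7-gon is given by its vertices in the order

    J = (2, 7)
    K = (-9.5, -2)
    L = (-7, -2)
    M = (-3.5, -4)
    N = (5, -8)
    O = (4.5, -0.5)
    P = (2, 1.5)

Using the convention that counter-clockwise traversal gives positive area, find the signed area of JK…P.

94.375

Apply the shoelace formula: 2A = Σ (x_i·y_{i+1} − x_{i+1}·y_i), indices taken mod 7.
J→K: (2)(-2) − (-9.5)(7) = 62.5
K→L: (-9.5)(-2) − (-7)(-2) = 5
L→M: (-7)(-4) − (-3.5)(-2) = 21
M→N: (-3.5)(-8) − (5)(-4) = 48
N→O: (5)(-0.5) − (4.5)(-8) = 33.5
O→P: (4.5)(1.5) − (2)(-0.5) = 7.75
P→J: (2)(7) − (2)(1.5) = 11
Σ = 188.75
Signed area = Σ/2 = 94.375 (positive ⇒ counter-clockwise traversal).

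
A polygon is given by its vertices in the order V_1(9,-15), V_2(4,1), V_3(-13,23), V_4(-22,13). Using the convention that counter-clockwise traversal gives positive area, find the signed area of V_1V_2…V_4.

Apply the shoelace formula: 2A = Σ (x_i·y_{i+1} − x_{i+1}·y_i), indices taken mod 4.
Cross-terms: 69, 105, 337, 213  ⇒  Σ = 724
Signed area = Σ/2 = 362 (positive ⇒ counter-clockwise traversal).

362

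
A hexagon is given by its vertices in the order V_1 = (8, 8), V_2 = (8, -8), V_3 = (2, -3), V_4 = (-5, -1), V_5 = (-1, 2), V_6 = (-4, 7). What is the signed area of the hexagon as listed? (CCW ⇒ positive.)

-125.5

Σ = (-128) + (-8) + (-17) + (-11) + (1) + (-88) = -251
Signed area = Σ/2 = -125.5 (negative ⇒ clockwise traversal).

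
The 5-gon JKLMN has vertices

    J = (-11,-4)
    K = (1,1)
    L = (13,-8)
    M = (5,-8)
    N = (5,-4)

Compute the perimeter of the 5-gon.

|JK| = √((12)² + (5)²) = √169 = 13
|KL| = √((12)² + (-9)²) = √225 = 15
|LM| = √((-8)² + (0)²) = √64 = 8
|MN| = √((0)² + (4)²) = √16 = 4
|NJ| = √((-16)² + (0)²) = √256 = 16
Perimeter = 13 + 15 + 8 + 4 + 16 = 56.

56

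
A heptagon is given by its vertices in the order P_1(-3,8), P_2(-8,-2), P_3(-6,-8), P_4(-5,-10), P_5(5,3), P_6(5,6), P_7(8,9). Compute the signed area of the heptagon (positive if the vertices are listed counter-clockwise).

Apply the surveyor's formula: 2A = Σ (x_i·y_{i+1} − x_{i+1}·y_i), indices taken mod 7.
P_1→P_2: (-3)(-2) − (-8)(8) = 70
P_2→P_3: (-8)(-8) − (-6)(-2) = 52
P_3→P_4: (-6)(-10) − (-5)(-8) = 20
P_4→P_5: (-5)(3) − (5)(-10) = 35
P_5→P_6: (5)(6) − (5)(3) = 15
P_6→P_7: (5)(9) − (8)(6) = -3
P_7→P_1: (8)(8) − (-3)(9) = 91
Σ = 280
Signed area = Σ/2 = 140 (positive ⇒ counter-clockwise traversal).

140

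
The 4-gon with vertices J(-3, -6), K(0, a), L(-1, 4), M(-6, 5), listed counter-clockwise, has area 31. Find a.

Write out the shoelace sum; only the two edges meeting at K involve a:
2·Area = [((-3)·a − 0·(-6)) + (0·4 − (-1)·a)] + 70
       = -2·a + 70 = 62
⇒ a = 4.

4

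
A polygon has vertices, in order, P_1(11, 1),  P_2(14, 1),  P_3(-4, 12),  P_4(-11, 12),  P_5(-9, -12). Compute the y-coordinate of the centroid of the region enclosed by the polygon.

Apply Gauss's area formula. First the cross-terms c_i = x_i·y_{i+1} − x_{i+1}·y_i:
  -3, 172, 84, 240, 123  ⇒  2A = 616, A = 308.
Then Σ (y_i + y_{i+1})·c_i = 2893, so ȳ = 2893 / (6·308) = 263/168.

263/168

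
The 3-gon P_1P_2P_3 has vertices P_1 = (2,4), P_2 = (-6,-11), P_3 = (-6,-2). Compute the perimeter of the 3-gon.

|P_1P_2| = √((-8)² + (-15)²) = √289 = 17
|P_2P_3| = √((0)² + (9)²) = √81 = 9
|P_3P_1| = √((8)² + (6)²) = √100 = 10
Perimeter = 17 + 9 + 10 = 36.

36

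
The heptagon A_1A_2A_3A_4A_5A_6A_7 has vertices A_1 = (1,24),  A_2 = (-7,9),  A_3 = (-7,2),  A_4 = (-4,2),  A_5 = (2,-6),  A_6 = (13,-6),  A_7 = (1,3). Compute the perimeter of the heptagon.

84

|A_1A_2| = √((-8)² + (-15)²) = √289 = 17
|A_2A_3| = √((0)² + (-7)²) = √49 = 7
|A_3A_4| = √((3)² + (0)²) = √9 = 3
|A_4A_5| = √((6)² + (-8)²) = √100 = 10
|A_5A_6| = √((11)² + (0)²) = √121 = 11
|A_6A_7| = √((-12)² + (9)²) = √225 = 15
|A_7A_1| = √((0)² + (21)²) = √441 = 21
Perimeter = 17 + 7 + 3 + 10 + 11 + 15 + 21 = 84.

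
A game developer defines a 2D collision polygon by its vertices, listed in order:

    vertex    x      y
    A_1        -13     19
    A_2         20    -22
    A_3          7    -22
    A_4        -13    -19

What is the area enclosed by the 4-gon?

Σ = (-94) + (-286) + (-419) + (-494) = -1293
Area = |Σ|/2 = 646.5.

646.5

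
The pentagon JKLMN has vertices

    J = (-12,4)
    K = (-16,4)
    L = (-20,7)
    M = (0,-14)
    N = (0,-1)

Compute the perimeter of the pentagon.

64

|JK| = √((-4)² + (0)²) = √16 = 4
|KL| = √((-4)² + (3)²) = √25 = 5
|LM| = √((20)² + (-21)²) = √841 = 29
|MN| = √((0)² + (13)²) = √169 = 13
|NJ| = √((-12)² + (5)²) = √169 = 13
Perimeter = 4 + 5 + 29 + 13 + 13 = 64.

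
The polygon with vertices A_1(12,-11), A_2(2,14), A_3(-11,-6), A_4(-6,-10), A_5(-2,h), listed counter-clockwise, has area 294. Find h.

-10

Write out the shoelace sum; only the two edges meeting at A_5 involve h:
2·Area = [((-6)·h − (-2)·(-10)) + ((-2)·(-11) − 12·h)] + 406
       = -18·h + 408 = 588
⇒ h = -10.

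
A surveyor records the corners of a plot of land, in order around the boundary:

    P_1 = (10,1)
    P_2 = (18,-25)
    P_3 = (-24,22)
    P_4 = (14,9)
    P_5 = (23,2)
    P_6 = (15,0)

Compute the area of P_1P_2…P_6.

595

Apply the shoelace formula: 2A = Σ (x_i·y_{i+1} − x_{i+1}·y_i), indices taken mod 6.
P_1→P_2: (10)(-25) − (18)(1) = -268
P_2→P_3: (18)(22) − (-24)(-25) = -204
P_3→P_4: (-24)(9) − (14)(22) = -524
P_4→P_5: (14)(2) − (23)(9) = -179
P_5→P_6: (23)(0) − (15)(2) = -30
P_6→P_1: (15)(1) − (10)(0) = 15
Σ = -1190
Area = |Σ|/2 = 595.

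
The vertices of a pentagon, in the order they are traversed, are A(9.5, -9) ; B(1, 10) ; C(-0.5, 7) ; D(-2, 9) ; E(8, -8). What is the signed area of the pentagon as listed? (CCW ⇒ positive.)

36.75

A→B: (9.5)(10) − (1)(-9) = 104
B→C: (1)(7) − (-0.5)(10) = 12
C→D: (-0.5)(9) − (-2)(7) = 9.5
D→E: (-2)(-8) − (8)(9) = -56
E→A: (8)(-9) − (9.5)(-8) = 4
Σ = 73.5
Signed area = Σ/2 = 36.75 (positive ⇒ counter-clockwise traversal).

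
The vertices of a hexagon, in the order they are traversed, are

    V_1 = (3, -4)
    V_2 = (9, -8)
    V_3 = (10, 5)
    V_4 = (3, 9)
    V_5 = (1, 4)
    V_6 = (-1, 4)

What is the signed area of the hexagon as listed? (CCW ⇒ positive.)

107.5

Apply Gauss's area formula: 2A = Σ (x_i·y_{i+1} − x_{i+1}·y_i), indices taken mod 6.
Σ = (12) + (125) + (75) + (3) + (8) + (-8) = 215
Signed area = Σ/2 = 107.5 (positive ⇒ counter-clockwise traversal).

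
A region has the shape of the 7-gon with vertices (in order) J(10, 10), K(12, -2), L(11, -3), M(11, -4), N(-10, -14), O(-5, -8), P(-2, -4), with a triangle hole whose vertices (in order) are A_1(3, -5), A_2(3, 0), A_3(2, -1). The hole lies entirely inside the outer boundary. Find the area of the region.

160

Outer boundary:
Σ = (-140) + (-14) + (-11) + (-194) + (10) + (4) + (20) = -325
Area = |Σ|/2 = 162.5.
Hole:
Σ = (15) + (-3) + (-7) = 5
Area = |Σ|/2 = 2.5.
Net area = 162.5 − 2.5 = 160.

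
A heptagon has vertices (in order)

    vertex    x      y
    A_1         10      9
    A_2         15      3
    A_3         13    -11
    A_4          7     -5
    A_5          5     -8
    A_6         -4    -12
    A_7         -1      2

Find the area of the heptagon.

234.5

Apply the shoelace (surveyor's) formula: 2A = Σ (x_i·y_{i+1} − x_{i+1}·y_i), indices taken mod 7.
Σ = (-105) + (-204) + (12) + (-31) + (-92) + (-20) + (-29) = -469
Area = |Σ|/2 = 234.5.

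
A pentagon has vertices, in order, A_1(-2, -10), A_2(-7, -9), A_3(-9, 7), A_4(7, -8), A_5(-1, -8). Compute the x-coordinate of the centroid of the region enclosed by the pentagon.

Apply the shoelace formula. First the cross-terms c_i = x_i·y_{i+1} − x_{i+1}·y_i:
  -52, -130, 23, -64, -6  ⇒  2A = -229, A = -114.5.
Then Σ (x_i + x_{i+1})·c_i = 2136, so x̄ = 2136 / (6·(-114.5)) = -712/229.

-712/229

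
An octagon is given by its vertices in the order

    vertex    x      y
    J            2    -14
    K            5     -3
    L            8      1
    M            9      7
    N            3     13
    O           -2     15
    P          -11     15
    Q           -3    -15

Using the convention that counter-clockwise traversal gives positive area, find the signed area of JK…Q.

362

J→K: (2)(-3) − (5)(-14) = 64
K→L: (5)(1) − (8)(-3) = 29
L→M: (8)(7) − (9)(1) = 47
M→N: (9)(13) − (3)(7) = 96
N→O: (3)(15) − (-2)(13) = 71
O→P: (-2)(15) − (-11)(15) = 135
P→Q: (-11)(-15) − (-3)(15) = 210
Q→J: (-3)(-14) − (2)(-15) = 72
Σ = 724
Signed area = Σ/2 = 362 (positive ⇒ counter-clockwise traversal).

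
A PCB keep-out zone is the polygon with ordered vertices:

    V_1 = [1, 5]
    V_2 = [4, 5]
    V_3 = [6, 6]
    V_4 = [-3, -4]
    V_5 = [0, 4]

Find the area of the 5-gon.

21.5

Apply the surveyor's formula: 2A = Σ (x_i·y_{i+1} − x_{i+1}·y_i), indices taken mod 5.
Cross-terms: -15, -6, -6, -12, -4  ⇒  Σ = -43
Area = |Σ|/2 = 21.5.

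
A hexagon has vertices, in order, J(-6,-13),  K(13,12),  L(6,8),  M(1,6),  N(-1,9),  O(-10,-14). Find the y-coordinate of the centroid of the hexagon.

Apply the shoelace (surveyor's) formula. First the cross-terms c_i = x_i·y_{i+1} − x_{i+1}·y_i:
  97, 32, 28, 15, 104, 46  ⇒  2A = 322, A = 161.
Then Σ (y_i + y_{i+1})·c_i = -602, so ȳ = -602 / (6·161) = -43/69.

-43/69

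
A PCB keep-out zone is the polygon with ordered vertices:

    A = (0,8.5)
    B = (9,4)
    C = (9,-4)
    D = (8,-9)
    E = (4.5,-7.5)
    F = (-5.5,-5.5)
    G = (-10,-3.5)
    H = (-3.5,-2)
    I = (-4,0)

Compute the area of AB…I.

176.5

A→B: (0)(4) − (9)(8.5) = -76.5
B→C: (9)(-4) − (9)(4) = -72
C→D: (9)(-9) − (8)(-4) = -49
D→E: (8)(-7.5) − (4.5)(-9) = -19.5
E→F: (4.5)(-5.5) − (-5.5)(-7.5) = -66
F→G: (-5.5)(-3.5) − (-10)(-5.5) = -35.75
G→H: (-10)(-2) − (-3.5)(-3.5) = 7.75
H→I: (-3.5)(0) − (-4)(-2) = -8
I→A: (-4)(8.5) − (0)(0) = -34
Σ = -353
Area = |Σ|/2 = 176.5.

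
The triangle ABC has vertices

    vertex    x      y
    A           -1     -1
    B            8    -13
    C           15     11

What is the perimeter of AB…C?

60

|AB| = √((9)² + (-12)²) = √225 = 15
|BC| = √((7)² + (24)²) = √625 = 25
|CA| = √((-16)² + (-12)²) = √400 = 20
Perimeter = 15 + 25 + 20 = 60.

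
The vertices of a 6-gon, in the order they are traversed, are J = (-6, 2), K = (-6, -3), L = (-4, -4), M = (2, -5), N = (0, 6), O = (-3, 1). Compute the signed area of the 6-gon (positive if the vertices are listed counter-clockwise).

Apply the shoelace (surveyor's) formula: 2A = Σ (x_i·y_{i+1} − x_{i+1}·y_i), indices taken mod 6.
Σ = (30) + (12) + (28) + (12) + (18) + (0) = 100
Signed area = Σ/2 = 50 (positive ⇒ counter-clockwise traversal).

50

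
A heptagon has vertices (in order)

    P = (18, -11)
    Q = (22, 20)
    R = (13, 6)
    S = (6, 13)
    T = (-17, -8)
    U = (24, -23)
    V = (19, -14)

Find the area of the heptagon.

753.5

Apply the shoelace formula: 2A = Σ (x_i·y_{i+1} − x_{i+1}·y_i), indices taken mod 7.
Σ = (602) + (-128) + (133) + (173) + (583) + (101) + (43) = 1507
Area = |Σ|/2 = 753.5.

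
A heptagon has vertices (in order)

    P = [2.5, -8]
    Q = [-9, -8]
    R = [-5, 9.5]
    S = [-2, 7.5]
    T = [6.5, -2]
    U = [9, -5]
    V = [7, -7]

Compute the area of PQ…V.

180.875

P→Q: (2.5)(-8) − (-9)(-8) = -92
Q→R: (-9)(9.5) − (-5)(-8) = -125.5
R→S: (-5)(7.5) − (-2)(9.5) = -18.5
S→T: (-2)(-2) − (6.5)(7.5) = -44.75
T→U: (6.5)(-5) − (9)(-2) = -14.5
U→V: (9)(-7) − (7)(-5) = -28
V→P: (7)(-8) − (2.5)(-7) = -38.5
Σ = -361.75
Area = |Σ|/2 = 180.875.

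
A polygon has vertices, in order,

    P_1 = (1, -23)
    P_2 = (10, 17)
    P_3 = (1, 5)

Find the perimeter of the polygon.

|P_1P_2| = √((9)² + (40)²) = √1681 = 41
|P_2P_3| = √((-9)² + (-12)²) = √225 = 15
|P_3P_1| = √((0)² + (-28)²) = √784 = 28
Perimeter = 41 + 15 + 28 = 84.

84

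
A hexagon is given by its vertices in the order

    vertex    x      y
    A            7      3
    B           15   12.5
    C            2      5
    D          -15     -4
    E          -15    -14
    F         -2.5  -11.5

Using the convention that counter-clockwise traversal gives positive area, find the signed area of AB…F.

260

Apply the surveyor's formula: 2A = Σ (x_i·y_{i+1} − x_{i+1}·y_i), indices taken mod 6.
Σ = (42.5) + (50) + (67) + (150) + (137.5) + (73) = 520
Signed area = Σ/2 = 260 (positive ⇒ counter-clockwise traversal).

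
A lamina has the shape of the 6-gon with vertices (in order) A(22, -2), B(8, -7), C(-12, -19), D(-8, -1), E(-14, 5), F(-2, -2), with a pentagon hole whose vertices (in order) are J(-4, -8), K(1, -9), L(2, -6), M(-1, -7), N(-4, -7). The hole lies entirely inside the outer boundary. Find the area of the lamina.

Outer boundary:
Apply the shoelace (surveyor's) formula: 2A = Σ (x_i·y_{i+1} − x_{i+1}·y_i), indices taken mod 6.
A→B: (22)(-7) − (8)(-2) = -138
B→C: (8)(-19) − (-12)(-7) = -236
C→D: (-12)(-1) − (-8)(-19) = -140
D→E: (-8)(5) − (-14)(-1) = -54
E→F: (-14)(-2) − (-2)(5) = 38
F→A: (-2)(-2) − (22)(-2) = 48
Σ = -482
Area = |Σ|/2 = 241.
Hole:
Σ = (44) + (12) + (-20) + (-21) + (4) = 19
Area = |Σ|/2 = 9.5.
Net area = 241 − 9.5 = 231.5.

231.5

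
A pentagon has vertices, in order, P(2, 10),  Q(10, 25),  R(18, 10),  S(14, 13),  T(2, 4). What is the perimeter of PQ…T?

60

|PQ| = √((8)² + (15)²) = √289 = 17
|QR| = √((8)² + (-15)²) = √289 = 17
|RS| = √((-4)² + (3)²) = √25 = 5
|ST| = √((-12)² + (-9)²) = √225 = 15
|TP| = √((0)² + (6)²) = √36 = 6
Perimeter = 17 + 17 + 5 + 15 + 6 = 60.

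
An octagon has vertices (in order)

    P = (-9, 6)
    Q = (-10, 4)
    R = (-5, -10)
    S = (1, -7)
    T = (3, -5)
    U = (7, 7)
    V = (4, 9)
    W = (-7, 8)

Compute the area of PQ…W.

210.5

P→Q: (-9)(4) − (-10)(6) = 24
Q→R: (-10)(-10) − (-5)(4) = 120
R→S: (-5)(-7) − (1)(-10) = 45
S→T: (1)(-5) − (3)(-7) = 16
T→U: (3)(7) − (7)(-5) = 56
U→V: (7)(9) − (4)(7) = 35
V→W: (4)(8) − (-7)(9) = 95
W→P: (-7)(6) − (-9)(8) = 30
Σ = 421
Area = |Σ|/2 = 210.5.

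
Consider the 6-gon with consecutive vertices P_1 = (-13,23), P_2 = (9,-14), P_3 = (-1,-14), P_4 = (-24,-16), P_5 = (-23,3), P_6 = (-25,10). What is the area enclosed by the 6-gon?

P_1→P_2: (-13)(-14) − (9)(23) = -25
P_2→P_3: (9)(-14) − (-1)(-14) = -140
P_3→P_4: (-1)(-16) − (-24)(-14) = -320
P_4→P_5: (-24)(3) − (-23)(-16) = -440
P_5→P_6: (-23)(10) − (-25)(3) = -155
P_6→P_1: (-25)(23) − (-13)(10) = -445
Σ = -1525
Area = |Σ|/2 = 762.5.

762.5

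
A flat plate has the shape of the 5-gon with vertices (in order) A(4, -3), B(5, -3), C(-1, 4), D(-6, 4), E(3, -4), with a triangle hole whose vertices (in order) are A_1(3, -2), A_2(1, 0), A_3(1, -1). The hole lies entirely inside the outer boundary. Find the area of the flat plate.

Outer boundary:
Apply the surveyor's formula: 2A = Σ (x_i·y_{i+1} − x_{i+1}·y_i), indices taken mod 5.
Σ = (3) + (17) + (20) + (12) + (7) = 59
Area = |Σ|/2 = 29.5.
Hole:
Apply the surveyor's formula: 2A = Σ (x_i·y_{i+1} − x_{i+1}·y_i), indices taken mod 3.
Σ = (2) + (-1) + (1) = 2
Area = |Σ|/2 = 1.
Net area = 29.5 − 1 = 28.5.

28.5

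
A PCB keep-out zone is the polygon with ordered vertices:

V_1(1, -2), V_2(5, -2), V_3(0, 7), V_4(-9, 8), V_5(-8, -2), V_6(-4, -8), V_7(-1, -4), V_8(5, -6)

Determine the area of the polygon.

V_1→V_2: (1)(-2) − (5)(-2) = 8
V_2→V_3: (5)(7) − (0)(-2) = 35
V_3→V_4: (0)(8) − (-9)(7) = 63
V_4→V_5: (-9)(-2) − (-8)(8) = 82
V_5→V_6: (-8)(-8) − (-4)(-2) = 56
V_6→V_7: (-4)(-4) − (-1)(-8) = 8
V_7→V_8: (-1)(-6) − (5)(-4) = 26
V_8→V_1: (5)(-2) − (1)(-6) = -4
Σ = 274
Area = |Σ|/2 = 137.

137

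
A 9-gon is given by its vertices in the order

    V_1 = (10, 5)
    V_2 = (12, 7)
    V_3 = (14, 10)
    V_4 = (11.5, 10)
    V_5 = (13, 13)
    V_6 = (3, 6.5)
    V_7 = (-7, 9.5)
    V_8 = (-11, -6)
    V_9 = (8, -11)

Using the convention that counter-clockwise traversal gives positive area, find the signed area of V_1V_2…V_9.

Apply the shoelace (surveyor's) formula: 2A = Σ (x_i·y_{i+1} − x_{i+1}·y_i), indices taken mod 9.
Σ = (10) + (22) + (25) + (19.5) + (45.5) + (74) + (146.5) + (169) + (150) = 661.5
Signed area = Σ/2 = 330.75 (positive ⇒ counter-clockwise traversal).

330.75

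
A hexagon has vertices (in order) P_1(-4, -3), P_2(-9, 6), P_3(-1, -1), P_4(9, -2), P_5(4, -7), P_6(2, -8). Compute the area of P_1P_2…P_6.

Σ = (-51) + (15) + (11) + (-55) + (-18) + (-38) = -136
Area = |Σ|/2 = 68.

68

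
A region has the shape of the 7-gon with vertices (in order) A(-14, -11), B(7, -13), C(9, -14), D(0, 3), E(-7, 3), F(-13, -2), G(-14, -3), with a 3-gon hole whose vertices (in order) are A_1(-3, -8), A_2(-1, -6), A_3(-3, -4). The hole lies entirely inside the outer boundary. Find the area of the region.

247

Outer boundary:
A→B: (-14)(-13) − (7)(-11) = 259
B→C: (7)(-14) − (9)(-13) = 19
C→D: (9)(3) − (0)(-14) = 27
D→E: (0)(3) − (-7)(3) = 21
E→F: (-7)(-2) − (-13)(3) = 53
F→G: (-13)(-3) − (-14)(-2) = 11
G→A: (-14)(-11) − (-14)(-3) = 112
Σ = 502
Area = |Σ|/2 = 251.
Hole:
Cross-terms: 10, -14, 12  ⇒  Σ = 8
Area = |Σ|/2 = 4.
Net area = 251 − 4 = 247.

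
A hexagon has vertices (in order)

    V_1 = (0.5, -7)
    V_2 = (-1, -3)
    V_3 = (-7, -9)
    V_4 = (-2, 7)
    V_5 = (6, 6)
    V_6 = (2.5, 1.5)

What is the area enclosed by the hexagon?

82.875

Apply the shoelace (surveyor's) formula: 2A = Σ (x_i·y_{i+1} − x_{i+1}·y_i), indices taken mod 6.
Cross-terms: -8.5, -12, -67, -54, -6, -18.25  ⇒  Σ = -165.75
Area = |Σ|/2 = 82.875.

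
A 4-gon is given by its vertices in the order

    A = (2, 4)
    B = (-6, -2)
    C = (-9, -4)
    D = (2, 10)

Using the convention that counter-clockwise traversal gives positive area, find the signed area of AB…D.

Apply the surveyor's formula: 2A = Σ (x_i·y_{i+1} − x_{i+1}·y_i), indices taken mod 4.
A→B: (2)(-2) − (-6)(4) = 20
B→C: (-6)(-4) − (-9)(-2) = 6
C→D: (-9)(10) − (2)(-4) = -82
D→A: (2)(4) − (2)(10) = -12
Σ = -68
Signed area = Σ/2 = -34 (negative ⇒ clockwise traversal).

-34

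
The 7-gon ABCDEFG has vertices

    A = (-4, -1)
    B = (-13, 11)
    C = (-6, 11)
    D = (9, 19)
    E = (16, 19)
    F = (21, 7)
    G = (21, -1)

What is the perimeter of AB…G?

92

|AB| = √((-9)² + (12)²) = √225 = 15
|BC| = √((7)² + (0)²) = √49 = 7
|CD| = √((15)² + (8)²) = √289 = 17
|DE| = √((7)² + (0)²) = √49 = 7
|EF| = √((5)² + (-12)²) = √169 = 13
|FG| = √((0)² + (-8)²) = √64 = 8
|GA| = √((-25)² + (0)²) = √625 = 25
Perimeter = 15 + 7 + 17 + 7 + 13 + 8 + 25 = 92.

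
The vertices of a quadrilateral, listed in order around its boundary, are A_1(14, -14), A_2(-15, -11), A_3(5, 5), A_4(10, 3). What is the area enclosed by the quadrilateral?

Apply the shoelace (surveyor's) formula: 2A = Σ (x_i·y_{i+1} − x_{i+1}·y_i), indices taken mod 4.
A_1→A_2: (14)(-11) − (-15)(-14) = -364
A_2→A_3: (-15)(5) − (5)(-11) = -20
A_3→A_4: (5)(3) − (10)(5) = -35
A_4→A_1: (10)(-14) − (14)(3) = -182
Σ = -601
Area = |Σ|/2 = 300.5.

300.5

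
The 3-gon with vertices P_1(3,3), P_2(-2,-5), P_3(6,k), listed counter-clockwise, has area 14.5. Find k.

Write out the shoelace sum; only the two edges meeting at P_3 involve k:
2·Area = [((-2)·k − 6·(-5)) + (6·3 − 3·k)] + -9
       = -5·k + 39 = 29
⇒ k = 2.

2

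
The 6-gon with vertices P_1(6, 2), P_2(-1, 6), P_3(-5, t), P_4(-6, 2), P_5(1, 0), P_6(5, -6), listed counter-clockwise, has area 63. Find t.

6

The doubled signed area Σ (x_i y_{i+1} − x_{i+1} y_i) is linear in t.
With t=0 it equals 96; the coefficient of t is 5 (from the two edges through P_3).
So 5·t + 96 = 2·63 = 126 ⇒ t = 6.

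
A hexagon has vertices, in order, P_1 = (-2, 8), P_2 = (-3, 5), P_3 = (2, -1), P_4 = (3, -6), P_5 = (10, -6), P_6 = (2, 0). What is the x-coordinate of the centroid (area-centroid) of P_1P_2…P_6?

97/34

Apply the shoelace (surveyor's) formula. First the cross-terms c_i = x_i·y_{i+1} − x_{i+1}·y_i:
  14, -7, -9, 42, 12, 16  ⇒  2A = 68, A = 34.
Then Σ (x_i + x_{i+1})·c_i = 582, so x̄ = 582 / (6·34) = 97/34.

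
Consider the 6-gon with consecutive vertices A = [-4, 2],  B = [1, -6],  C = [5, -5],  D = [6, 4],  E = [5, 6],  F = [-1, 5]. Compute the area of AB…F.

81

Apply the shoelace (surveyor's) formula: 2A = Σ (x_i·y_{i+1} − x_{i+1}·y_i), indices taken mod 6.
Σ = (22) + (25) + (50) + (16) + (31) + (18) = 162
Area = |Σ|/2 = 81.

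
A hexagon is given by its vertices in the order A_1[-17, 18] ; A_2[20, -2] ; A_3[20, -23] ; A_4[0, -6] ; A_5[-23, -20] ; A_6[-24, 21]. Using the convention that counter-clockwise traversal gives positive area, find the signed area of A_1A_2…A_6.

A_1→A_2: (-17)(-2) − (20)(18) = -326
A_2→A_3: (20)(-23) − (20)(-2) = -420
A_3→A_4: (20)(-6) − (0)(-23) = -120
A_4→A_5: (0)(-20) − (-23)(-6) = -138
A_5→A_6: (-23)(21) − (-24)(-20) = -963
A_6→A_1: (-24)(18) − (-17)(21) = -75
Σ = -2042
Signed area = Σ/2 = -1021 (negative ⇒ clockwise traversal).

-1021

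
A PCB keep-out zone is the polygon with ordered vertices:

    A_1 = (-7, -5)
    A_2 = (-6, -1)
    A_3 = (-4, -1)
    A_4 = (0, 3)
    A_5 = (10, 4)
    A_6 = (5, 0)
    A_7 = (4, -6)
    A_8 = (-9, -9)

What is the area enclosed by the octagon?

Σ = (-23) + (2) + (-12) + (-30) + (-20) + (-30) + (-90) + (-18) = -221
Area = |Σ|/2 = 110.5.

110.5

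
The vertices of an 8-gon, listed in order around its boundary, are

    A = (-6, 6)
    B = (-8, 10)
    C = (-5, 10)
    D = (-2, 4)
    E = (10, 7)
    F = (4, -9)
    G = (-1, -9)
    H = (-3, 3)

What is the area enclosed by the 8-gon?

A→B: (-6)(10) − (-8)(6) = -12
B→C: (-8)(10) − (-5)(10) = -30
C→D: (-5)(4) − (-2)(10) = 0
D→E: (-2)(7) − (10)(4) = -54
E→F: (10)(-9) − (4)(7) = -118
F→G: (4)(-9) − (-1)(-9) = -45
G→H: (-1)(3) − (-3)(-9) = -30
H→A: (-3)(6) − (-6)(3) = 0
Σ = -289
Area = |Σ|/2 = 144.5.

144.5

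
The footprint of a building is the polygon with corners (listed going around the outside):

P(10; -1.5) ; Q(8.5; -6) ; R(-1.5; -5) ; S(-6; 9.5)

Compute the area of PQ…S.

114.5

P→Q: (10)(-6) − (8.5)(-1.5) = -47.25
Q→R: (8.5)(-5) − (-1.5)(-6) = -51.5
R→S: (-1.5)(9.5) − (-6)(-5) = -44.25
S→P: (-6)(-1.5) − (10)(9.5) = -86
Σ = -229
Area = |Σ|/2 = 114.5.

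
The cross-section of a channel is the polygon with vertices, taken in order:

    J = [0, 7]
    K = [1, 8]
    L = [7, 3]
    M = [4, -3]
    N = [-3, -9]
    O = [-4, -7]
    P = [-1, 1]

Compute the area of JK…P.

85.5

J→K: (0)(8) − (1)(7) = -7
K→L: (1)(3) − (7)(8) = -53
L→M: (7)(-3) − (4)(3) = -33
M→N: (4)(-9) − (-3)(-3) = -45
N→O: (-3)(-7) − (-4)(-9) = -15
O→P: (-4)(1) − (-1)(-7) = -11
P→J: (-1)(7) − (0)(1) = -7
Σ = -171
Area = |Σ|/2 = 85.5.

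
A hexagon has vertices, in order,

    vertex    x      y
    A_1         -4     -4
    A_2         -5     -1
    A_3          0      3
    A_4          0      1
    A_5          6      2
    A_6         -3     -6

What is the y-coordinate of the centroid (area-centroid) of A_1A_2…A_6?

-272/237

Apply the surveyor's formula. First the cross-terms c_i = x_i·y_{i+1} − x_{i+1}·y_i:
  -16, -15, 0, -6, -30, -12  ⇒  2A = -79, A = -39.5.
Then Σ (y_i + y_{i+1})·c_i = 272, so ȳ = 272 / (6·(-39.5)) = -272/237.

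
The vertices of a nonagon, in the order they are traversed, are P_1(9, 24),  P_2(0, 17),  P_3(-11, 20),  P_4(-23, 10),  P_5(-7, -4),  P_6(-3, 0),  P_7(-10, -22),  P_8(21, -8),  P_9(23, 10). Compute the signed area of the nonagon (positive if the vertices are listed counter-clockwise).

1152

P_1→P_2: (9)(17) − (0)(24) = 153
P_2→P_3: (0)(20) − (-11)(17) = 187
P_3→P_4: (-11)(10) − (-23)(20) = 350
P_4→P_5: (-23)(-4) − (-7)(10) = 162
P_5→P_6: (-7)(0) − (-3)(-4) = -12
P_6→P_7: (-3)(-22) − (-10)(0) = 66
P_7→P_8: (-10)(-8) − (21)(-22) = 542
P_8→P_9: (21)(10) − (23)(-8) = 394
P_9→P_1: (23)(24) − (9)(10) = 462
Σ = 2304
Signed area = Σ/2 = 1152 (positive ⇒ counter-clockwise traversal).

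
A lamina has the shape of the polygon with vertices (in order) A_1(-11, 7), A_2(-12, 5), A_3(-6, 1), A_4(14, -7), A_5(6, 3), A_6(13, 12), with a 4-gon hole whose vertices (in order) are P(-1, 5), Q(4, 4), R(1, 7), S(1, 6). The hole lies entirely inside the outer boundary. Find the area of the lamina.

202.5

Outer boundary:
Apply the surveyor's formula: 2A = Σ (x_i·y_{i+1} − x_{i+1}·y_i), indices taken mod 6.
A_1→A_2: (-11)(5) − (-12)(7) = 29
A_2→A_3: (-12)(1) − (-6)(5) = 18
A_3→A_4: (-6)(-7) − (14)(1) = 28
A_4→A_5: (14)(3) − (6)(-7) = 84
A_5→A_6: (6)(12) − (13)(3) = 33
A_6→A_1: (13)(7) − (-11)(12) = 223
Σ = 415
Area = |Σ|/2 = 207.5.
Hole:
Σ = (-24) + (24) + (-1) + (11) = 10
Area = |Σ|/2 = 5.
Net area = 207.5 − 5 = 202.5.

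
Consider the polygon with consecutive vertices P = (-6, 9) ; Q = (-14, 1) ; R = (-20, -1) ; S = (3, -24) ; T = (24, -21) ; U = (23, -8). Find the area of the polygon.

800

Apply the shoelace formula: 2A = Σ (x_i·y_{i+1} − x_{i+1}·y_i), indices taken mod 6.
Σ = (120) + (34) + (483) + (513) + (291) + (159) = 1600
Area = |Σ|/2 = 800.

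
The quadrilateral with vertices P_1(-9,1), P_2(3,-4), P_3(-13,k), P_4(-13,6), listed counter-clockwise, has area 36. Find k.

8

Write out the shoelace sum; only the two edges meeting at P_3 involve k:
2·Area = [(3·k − (-13)·(-4)) + ((-13)·6 − (-13)·k)] + 74
       = 16·k + -56 = 72
⇒ k = 8.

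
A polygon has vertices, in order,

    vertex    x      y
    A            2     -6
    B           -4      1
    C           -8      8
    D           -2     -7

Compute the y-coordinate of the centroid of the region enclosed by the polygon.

Apply the shoelace formula. First the cross-terms c_i = x_i·y_{i+1} − x_{i+1}·y_i:
  -22, -24, 72, 26  ⇒  2A = 52, A = 26.
Then Σ (y_i + y_{i+1})·c_i = -372, so ȳ = -372 / (6·26) = -31/13.

-31/13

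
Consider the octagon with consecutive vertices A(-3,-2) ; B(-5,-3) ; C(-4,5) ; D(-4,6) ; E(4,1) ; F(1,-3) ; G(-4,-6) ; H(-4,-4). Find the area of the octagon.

56.5

Σ = (-1) + (-37) + (-4) + (-28) + (-13) + (-18) + (-8) + (-4) = -113
Area = |Σ|/2 = 56.5.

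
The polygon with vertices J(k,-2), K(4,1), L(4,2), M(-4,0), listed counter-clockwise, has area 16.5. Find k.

5

The doubled signed area Σ (x_i y_{i+1} − x_{i+1} y_i) is linear in k.
With k=0 it equals 28; the coefficient of k is 1 (from the two edges through J).
So 1·k + 28 = 2·16.5 = 33 ⇒ k = 5.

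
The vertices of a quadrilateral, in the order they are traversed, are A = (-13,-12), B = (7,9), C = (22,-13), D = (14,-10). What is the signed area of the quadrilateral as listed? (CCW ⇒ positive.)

Apply the shoelace formula: 2A = Σ (x_i·y_{i+1} − x_{i+1}·y_i), indices taken mod 4.
Σ = (-33) + (-289) + (-38) + (-298) = -658
Signed area = Σ/2 = -329 (negative ⇒ clockwise traversal).

-329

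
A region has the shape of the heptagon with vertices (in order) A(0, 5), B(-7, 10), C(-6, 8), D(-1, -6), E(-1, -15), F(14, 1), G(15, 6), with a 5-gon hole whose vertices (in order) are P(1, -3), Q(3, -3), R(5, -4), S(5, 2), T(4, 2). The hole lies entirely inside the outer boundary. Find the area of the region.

Outer boundary:
A→B: (0)(10) − (-7)(5) = 35
B→C: (-7)(8) − (-6)(10) = 4
C→D: (-6)(-6) − (-1)(8) = 44
D→E: (-1)(-15) − (-1)(-6) = 9
E→F: (-1)(1) − (14)(-15) = 209
F→G: (14)(6) − (15)(1) = 69
G→A: (15)(5) − (0)(6) = 75
Σ = 445
Area = |Σ|/2 = 222.5.
Hole:
Σ = (6) + (3) + (30) + (2) + (-14) = 27
Area = |Σ|/2 = 13.5.
Net area = 222.5 − 13.5 = 209.

209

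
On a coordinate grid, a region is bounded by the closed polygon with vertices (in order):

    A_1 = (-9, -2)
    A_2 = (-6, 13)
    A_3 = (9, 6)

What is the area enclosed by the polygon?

123

Apply the shoelace formula: 2A = Σ (x_i·y_{i+1} − x_{i+1}·y_i), indices taken mod 3.
Σ = (-129) + (-153) + (36) = -246
Area = |Σ|/2 = 123.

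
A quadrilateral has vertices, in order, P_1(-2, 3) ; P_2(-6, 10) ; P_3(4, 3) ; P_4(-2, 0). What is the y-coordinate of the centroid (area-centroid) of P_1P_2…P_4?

Apply Gauss's area formula. First the cross-terms c_i = x_i·y_{i+1} − x_{i+1}·y_i:
  -2, -58, 6, -6  ⇒  2A = -60, A = -30.
Then Σ (y_i + y_{i+1})·c_i = -780, so ȳ = -780 / (6·(-30)) = 13/3.

13/3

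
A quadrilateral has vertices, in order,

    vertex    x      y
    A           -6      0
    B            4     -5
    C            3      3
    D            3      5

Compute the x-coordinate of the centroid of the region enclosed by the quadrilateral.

Apply the shoelace (surveyor's) formula. First the cross-terms c_i = x_i·y_{i+1} − x_{i+1}·y_i:
  30, 27, 6, 30  ⇒  2A = 93, A = 46.5.
Then Σ (x_i + x_{i+1})·c_i = 75, so x̄ = 75 / (6·46.5) = 25/93.

25/93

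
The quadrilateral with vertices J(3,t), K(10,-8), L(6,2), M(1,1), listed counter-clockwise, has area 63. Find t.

-9

The doubled signed area Σ (x_i y_{i+1} − x_{i+1} y_i) is linear in t.
With t=0 it equals 45; the coefficient of t is -9 (from the two edges through J).
So -9·t + 45 = 2·63 = 126 ⇒ t = -9.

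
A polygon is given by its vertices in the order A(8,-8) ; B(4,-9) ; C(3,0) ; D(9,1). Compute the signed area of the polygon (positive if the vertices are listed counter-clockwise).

-45

Apply the shoelace (surveyor's) formula: 2A = Σ (x_i·y_{i+1} − x_{i+1}·y_i), indices taken mod 4.
Σ = (-40) + (27) + (3) + (-80) = -90
Signed area = Σ/2 = -45 (negative ⇒ clockwise traversal).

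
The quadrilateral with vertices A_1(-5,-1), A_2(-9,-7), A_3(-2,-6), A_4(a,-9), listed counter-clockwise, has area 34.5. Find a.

The doubled signed area Σ (x_i y_{i+1} − x_{i+1} y_i) is linear in a.
With a=0 it equals 39; the coefficient of a is 5 (from the two edges through A_4).
So 5·a + 39 = 2·34.5 = 69 ⇒ a = 6.

6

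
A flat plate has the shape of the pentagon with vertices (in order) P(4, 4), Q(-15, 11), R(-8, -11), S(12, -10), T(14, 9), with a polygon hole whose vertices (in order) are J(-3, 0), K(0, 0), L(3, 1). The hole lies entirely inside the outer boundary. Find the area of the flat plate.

417

Outer boundary:
Apply the shoelace formula: 2A = Σ (x_i·y_{i+1} − x_{i+1}·y_i), indices taken mod 5.
Cross-terms: 104, 253, 212, 248, 20  ⇒  Σ = 837
Area = |Σ|/2 = 418.5.
Hole:
Σ = (0) + (0) + (3) = 3
Area = |Σ|/2 = 1.5.
Net area = 418.5 − 1.5 = 417.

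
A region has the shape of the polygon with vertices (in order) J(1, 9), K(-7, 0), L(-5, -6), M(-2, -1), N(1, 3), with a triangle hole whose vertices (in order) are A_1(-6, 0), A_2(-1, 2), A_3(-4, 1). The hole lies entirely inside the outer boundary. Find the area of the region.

49

Outer boundary:
Apply the shoelace formula: 2A = Σ (x_i·y_{i+1} − x_{i+1}·y_i), indices taken mod 5.
Cross-terms: 63, 42, -7, -5, 6  ⇒  Σ = 99
Area = |Σ|/2 = 49.5.
Hole:
Apply Gauss's area formula: 2A = Σ (x_i·y_{i+1} − x_{i+1}·y_i), indices taken mod 3.
Σ = (-12) + (7) + (6) = 1
Area = |Σ|/2 = 0.5.
Net area = 49.5 − 0.5 = 49.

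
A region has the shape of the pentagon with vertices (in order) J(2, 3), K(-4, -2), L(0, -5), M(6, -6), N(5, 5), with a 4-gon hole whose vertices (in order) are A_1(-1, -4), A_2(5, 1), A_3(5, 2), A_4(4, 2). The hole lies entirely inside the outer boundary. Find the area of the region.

55.5

Outer boundary:
Apply the surveyor's formula: 2A = Σ (x_i·y_{i+1} − x_{i+1}·y_i), indices taken mod 5.
J→K: (2)(-2) − (-4)(3) = 8
K→L: (-4)(-5) − (0)(-2) = 20
L→M: (0)(-6) − (6)(-5) = 30
M→N: (6)(5) − (5)(-6) = 60
N→J: (5)(3) − (2)(5) = 5
Σ = 123
Area = |Σ|/2 = 61.5.
Hole:
Apply the shoelace (surveyor's) formula: 2A = Σ (x_i·y_{i+1} − x_{i+1}·y_i), indices taken mod 4.
Σ = (19) + (5) + (2) + (-14) = 12
Area = |Σ|/2 = 6.
Net area = 61.5 − 6 = 55.5.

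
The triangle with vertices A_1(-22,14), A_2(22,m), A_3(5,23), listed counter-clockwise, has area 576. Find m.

Write out the shoelace sum; only the two edges meeting at A_2 involve m:
2·Area = [((-22)·m − 22·14) + (22·23 − 5·m)] + 576
       = -27·m + 774 = 1152
⇒ m = -14.

-14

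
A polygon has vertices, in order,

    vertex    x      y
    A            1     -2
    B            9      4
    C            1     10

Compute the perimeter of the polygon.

32

|AB| = √((8)² + (6)²) = √100 = 10
|BC| = √((-8)² + (6)²) = √100 = 10
|CA| = √((0)² + (-12)²) = √144 = 12
Perimeter = 10 + 10 + 12 = 32.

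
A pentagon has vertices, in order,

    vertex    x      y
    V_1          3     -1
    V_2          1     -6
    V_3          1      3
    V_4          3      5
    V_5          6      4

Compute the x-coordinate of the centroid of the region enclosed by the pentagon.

Apply the shoelace (surveyor's) formula. First the cross-terms c_i = x_i·y_{i+1} − x_{i+1}·y_i:
  -17, 9, -4, -18, -18  ⇒  2A = -48, A = -24.
Then Σ (x_i + x_{i+1})·c_i = -390, so x̄ = -390 / (6·(-24)) = 65/24.

65/24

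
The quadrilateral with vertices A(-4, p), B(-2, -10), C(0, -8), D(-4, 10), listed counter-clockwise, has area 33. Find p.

Write out the shoelace sum; only the two edges meeting at A involve p:
2·Area = [((-4)·p − (-4)·10) + ((-4)·(-10) − (-2)·p)] + -16
       = -2·p + 64 = 66
⇒ p = -1.

-1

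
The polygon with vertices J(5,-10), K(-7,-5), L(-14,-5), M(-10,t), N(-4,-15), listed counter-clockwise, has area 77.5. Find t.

Write out the shoelace sum; only the two edges meeting at M involve t:
2·Area = [((-14)·t − (-10)·(-5)) + ((-10)·(-15) − (-4)·t)] + -15
       = -10·t + 85 = 155
⇒ t = -7.

-7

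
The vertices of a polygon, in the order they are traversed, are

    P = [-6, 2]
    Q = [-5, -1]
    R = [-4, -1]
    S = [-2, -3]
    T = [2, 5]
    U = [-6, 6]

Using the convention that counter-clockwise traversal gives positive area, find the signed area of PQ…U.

Apply the surveyor's formula: 2A = Σ (x_i·y_{i+1} − x_{i+1}·y_i), indices taken mod 6.
P→Q: (-6)(-1) − (-5)(2) = 16
Q→R: (-5)(-1) − (-4)(-1) = 1
R→S: (-4)(-3) − (-2)(-1) = 10
S→T: (-2)(5) − (2)(-3) = -4
T→U: (2)(6) − (-6)(5) = 42
U→P: (-6)(2) − (-6)(6) = 24
Σ = 89
Signed area = Σ/2 = 44.5 (positive ⇒ counter-clockwise traversal).

44.5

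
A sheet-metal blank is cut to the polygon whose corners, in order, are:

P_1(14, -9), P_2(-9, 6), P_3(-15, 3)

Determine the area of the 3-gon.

79.5

Σ = (3) + (63) + (93) = 159
Area = |Σ|/2 = 79.5.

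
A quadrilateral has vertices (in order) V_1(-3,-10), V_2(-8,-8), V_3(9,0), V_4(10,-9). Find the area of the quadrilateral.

96

Apply the surveyor's formula: 2A = Σ (x_i·y_{i+1} − x_{i+1}·y_i), indices taken mod 4.
Σ = (-56) + (72) + (-81) + (-127) = -192
Area = |Σ|/2 = 96.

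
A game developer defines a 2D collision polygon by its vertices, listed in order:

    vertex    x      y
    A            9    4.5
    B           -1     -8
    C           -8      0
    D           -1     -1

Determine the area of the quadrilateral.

Apply the shoelace formula: 2A = Σ (x_i·y_{i+1} − x_{i+1}·y_i), indices taken mod 4.
Cross-terms: -67.5, -64, 8, 4.5  ⇒  Σ = -119
Area = |Σ|/2 = 59.5.

59.5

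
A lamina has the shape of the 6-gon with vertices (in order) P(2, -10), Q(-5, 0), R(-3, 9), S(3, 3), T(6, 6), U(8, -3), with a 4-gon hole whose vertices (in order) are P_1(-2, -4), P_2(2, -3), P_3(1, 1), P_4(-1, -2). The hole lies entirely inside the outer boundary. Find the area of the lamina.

126.5

Outer boundary:
Σ = (-50) + (-45) + (-36) + (0) + (-66) + (-74) = -271
Area = |Σ|/2 = 135.5.
Hole:
Apply the surveyor's formula: 2A = Σ (x_i·y_{i+1} − x_{i+1}·y_i), indices taken mod 4.
Cross-terms: 14, 5, -1, 0  ⇒  Σ = 18
Area = |Σ|/2 = 9.
Net area = 135.5 − 9 = 126.5.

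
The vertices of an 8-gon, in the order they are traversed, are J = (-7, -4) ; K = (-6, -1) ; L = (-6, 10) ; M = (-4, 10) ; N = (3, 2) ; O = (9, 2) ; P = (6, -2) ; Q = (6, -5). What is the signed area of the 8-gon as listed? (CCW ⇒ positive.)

Σ = (-17) + (-66) + (-20) + (-38) + (-12) + (-30) + (-18) + (-59) = -260
Signed area = Σ/2 = -130 (negative ⇒ clockwise traversal).

-130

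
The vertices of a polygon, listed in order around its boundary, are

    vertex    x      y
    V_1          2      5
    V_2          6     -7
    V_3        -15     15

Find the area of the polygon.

82

V_1→V_2: (2)(-7) − (6)(5) = -44
V_2→V_3: (6)(15) − (-15)(-7) = -15
V_3→V_1: (-15)(5) − (2)(15) = -105
Σ = -164
Area = |Σ|/2 = 82.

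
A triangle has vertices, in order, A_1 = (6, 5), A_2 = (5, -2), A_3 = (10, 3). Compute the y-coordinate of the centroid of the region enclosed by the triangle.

Apply the shoelace formula. First the cross-terms c_i = x_i·y_{i+1} − x_{i+1}·y_i:
  -37, 35, 32  ⇒  2A = 30, A = 15.
Then Σ (y_i + y_{i+1})·c_i = 180, so ȳ = 180 / (6·15) = 2.

2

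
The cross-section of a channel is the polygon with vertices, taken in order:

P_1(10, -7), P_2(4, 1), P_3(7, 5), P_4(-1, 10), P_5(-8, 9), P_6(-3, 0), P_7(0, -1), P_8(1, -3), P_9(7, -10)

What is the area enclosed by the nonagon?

145

Apply Gauss's area formula: 2A = Σ (x_i·y_{i+1} − x_{i+1}·y_i), indices taken mod 9.
P_1→P_2: (10)(1) − (4)(-7) = 38
P_2→P_3: (4)(5) − (7)(1) = 13
P_3→P_4: (7)(10) − (-1)(5) = 75
P_4→P_5: (-1)(9) − (-8)(10) = 71
P_5→P_6: (-8)(0) − (-3)(9) = 27
P_6→P_7: (-3)(-1) − (0)(0) = 3
P_7→P_8: (0)(-3) − (1)(-1) = 1
P_8→P_9: (1)(-10) − (7)(-3) = 11
P_9→P_1: (7)(-7) − (10)(-10) = 51
Σ = 290
Area = |Σ|/2 = 145.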